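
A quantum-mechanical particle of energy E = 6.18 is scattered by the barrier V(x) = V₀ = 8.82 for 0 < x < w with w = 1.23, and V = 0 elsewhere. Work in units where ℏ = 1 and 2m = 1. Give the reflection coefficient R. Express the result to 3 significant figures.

Since E < V₀ the interior solution is evanescent with decay constant κ = √(2m(V₀ − E))/ℏ = 1.625.
κw = 1.999, sinh(κw) = 3.621.
The exact tunnelling result is T⁻¹ = 1 + V₀² sinh²(κw) / [4E(V₀ − E)] = 16.63, so T = 0.0601.
R = 1 − T = 0.940.

R = 0.940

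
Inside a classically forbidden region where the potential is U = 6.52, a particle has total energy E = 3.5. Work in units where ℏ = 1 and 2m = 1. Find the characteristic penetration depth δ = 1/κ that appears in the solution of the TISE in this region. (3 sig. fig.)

Since E < U the TISE in this region is ψ'' = κ²ψ with κ = √(2m(U − E))/ℏ.
κ = √(2 × 0.5 × 3.02) = 1.738. The penetration depth is δ = 1/κ = 0.575.

δ = 0.575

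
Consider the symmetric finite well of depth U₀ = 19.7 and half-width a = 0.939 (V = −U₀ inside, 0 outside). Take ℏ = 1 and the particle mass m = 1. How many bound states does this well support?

The dimensionless depth is z₀ = a√(2mU₀)/ℏ = 0.939 × √(39.40) = 5.894.
The even/odd transcendental equations gain one root per π/2 in z₀, giving N = 1 + ⌊2z₀/π⌋ = 1 + ⌊3.752⌋ = 4.

N = 4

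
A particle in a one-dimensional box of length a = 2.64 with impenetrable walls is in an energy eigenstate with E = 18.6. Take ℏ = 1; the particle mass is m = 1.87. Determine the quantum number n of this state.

From E_n = n²π²ℏ²/(2ma²) invert to n = √(2ma²E)/(πℏ).
n = (2.64/π) × √(2 × 1.87 × 18.6) = 7.009 → n = 7.

n = 7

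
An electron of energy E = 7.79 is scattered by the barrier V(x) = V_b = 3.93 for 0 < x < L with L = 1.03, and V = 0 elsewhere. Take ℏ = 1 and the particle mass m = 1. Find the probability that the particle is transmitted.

T = 0.990

E > V_b: inside the barrier k₂ = √(2m(E − V_b))/ℏ = 2.778, k₂L = 2.862.
Matching at both interfaces gives T⁻¹ = 1 + V_b² sin²(k₂L) / [4E(E − V_b)] = 1.010, hence T = 0.990.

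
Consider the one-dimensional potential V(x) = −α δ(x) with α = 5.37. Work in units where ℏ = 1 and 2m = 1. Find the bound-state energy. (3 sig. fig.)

E = -7.21

For x ≠ 0 the bound state is ψ ∝ e^{−κ|x|}; integrating the TISE across the delta gives the cusp condition 2κ = 2mα/ℏ², so κ = 2.685.
Then E = −ℏ²κ²/(2m) = −mα²/(2ℏ²) = -7.209.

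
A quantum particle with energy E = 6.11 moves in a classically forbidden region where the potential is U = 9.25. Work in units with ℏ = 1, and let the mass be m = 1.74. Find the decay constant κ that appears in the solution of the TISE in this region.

κ = 3.31

Since E < U the TISE in this region is ψ'' = κ²ψ with κ = √(2m(U − E))/ℏ.
κ = √(2 × 1.74 × 3.14) = 3.306.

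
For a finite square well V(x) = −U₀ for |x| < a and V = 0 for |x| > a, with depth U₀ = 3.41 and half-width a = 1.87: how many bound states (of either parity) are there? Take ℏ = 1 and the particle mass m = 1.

The dimensionless depth is z₀ = a√(2mU₀)/ℏ = 1.87 × √(6.820) = 4.884.
The even/odd transcendental equations gain one root per π/2 in z₀, giving N = 1 + ⌊2z₀/π⌋ = 1 + ⌊3.109⌋ = 4.

N = 4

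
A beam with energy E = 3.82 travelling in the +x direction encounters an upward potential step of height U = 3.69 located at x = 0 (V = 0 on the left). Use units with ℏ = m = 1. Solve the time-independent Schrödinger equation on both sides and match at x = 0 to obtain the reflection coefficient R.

R = 0.474

On each side the TISE gives plane waves with k = √(2m(E − V))/ℏ: k₁ = √(2·1·3.82) = 2.764, k₂ = √(2·1·0.13) = 0.5099.
Matching ψ and ψ′ at x = 0 gives r = (k₁ − k₂)/(k₁ + k₂), so R = r² = 0.4740 and T = 1 − R = 0.5260.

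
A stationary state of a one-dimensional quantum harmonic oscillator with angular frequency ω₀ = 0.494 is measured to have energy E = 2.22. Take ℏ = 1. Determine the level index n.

Invert E_n = (n + ½)ℏω₀: n = E/ℏω₀ − ½ = 3.994, so n = 4.

n = 4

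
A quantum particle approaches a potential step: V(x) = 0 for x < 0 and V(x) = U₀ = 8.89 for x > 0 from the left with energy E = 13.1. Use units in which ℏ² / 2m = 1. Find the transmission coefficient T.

The wavenumbers are k₁ = √(2mE)/ℏ = 3.619 on the left and k₂ = √(2m(E − U₀))/ℏ = 2.052 on the right.
Continuity of ψ and ψ′ at the step yields the reflection amplitude r = (k₁ − k₂)/(k₁ + k₂) = 0.2764; thus R = |r|² = 0.07640, T = 0.9236.

T = 0.924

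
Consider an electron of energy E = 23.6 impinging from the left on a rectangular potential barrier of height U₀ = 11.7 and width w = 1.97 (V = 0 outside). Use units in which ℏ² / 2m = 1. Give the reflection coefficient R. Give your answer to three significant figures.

R = 0.0285

E > U₀: inside the barrier k₂ = √(2m(E − U₀))/ℏ = 3.450, k₂w = 6.796.
T = [1 + U₀² sin²(k₂w) / (4E(E − U₀))]⁻¹ = 1/1.029 = 0.972.
R = 1 − T = 0.0285.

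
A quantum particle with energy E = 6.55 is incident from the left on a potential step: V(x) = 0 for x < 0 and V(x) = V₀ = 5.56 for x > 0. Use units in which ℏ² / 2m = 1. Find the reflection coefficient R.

The wavenumbers are k₁ = √(2mE)/ℏ = 2.559 on the left and k₂ = √(2m(E − V₀))/ℏ = 0.9950 on the right.
Matching ψ and ψ′ at x = 0 gives r = (k₁ − k₂)/(k₁ + k₂), so R = r² = 0.1937 and T = 1 − R = 0.8063.

R = 0.194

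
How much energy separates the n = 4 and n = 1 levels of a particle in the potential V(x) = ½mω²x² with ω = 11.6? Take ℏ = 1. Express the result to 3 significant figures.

E_n = ℏω(n + ½), so ΔE = (4 − 1) ℏω = 3 × 11.6 = 34.80.

ΔE = 34.8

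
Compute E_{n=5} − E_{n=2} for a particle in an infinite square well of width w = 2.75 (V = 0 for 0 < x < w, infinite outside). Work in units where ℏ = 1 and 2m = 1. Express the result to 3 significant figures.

ΔE = 27.4

E_n = n²π²ℏ²/(2mw²), so ΔE = (5² − 2²) π²ℏ²/(2mw²).
ΔE = 21 × π² / (2 × 0.5 × 2.75²) = 27.41.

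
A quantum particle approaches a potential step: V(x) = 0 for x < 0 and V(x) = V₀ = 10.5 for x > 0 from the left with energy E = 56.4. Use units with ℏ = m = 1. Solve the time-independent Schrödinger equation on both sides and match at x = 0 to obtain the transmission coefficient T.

The wavenumbers are k₁ = √(2mE)/ℏ = 10.62 on the left and k₂ = √(2m(E − V₀))/ℏ = 9.581 on the right.
Matching ψ and ψ′ at x = 0 gives r = (k₁ − k₂)/(k₁ + k₂), so R = r² = 0.002648 and T = 1 − R = 0.9974.

T = 0.997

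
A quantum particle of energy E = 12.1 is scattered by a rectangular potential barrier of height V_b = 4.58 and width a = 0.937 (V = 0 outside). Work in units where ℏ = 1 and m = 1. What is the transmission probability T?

Above the barrier the interior wavenumber is k₂ = √(2m(E − V_b))/ℏ = 3.878, giving phase k₂a = 3.634.
Matching at both interfaces gives T⁻¹ = 1 + V_b² sin²(k₂a) / [4E(E − V_b)] = 1.013, hence T = 0.987.

T = 0.987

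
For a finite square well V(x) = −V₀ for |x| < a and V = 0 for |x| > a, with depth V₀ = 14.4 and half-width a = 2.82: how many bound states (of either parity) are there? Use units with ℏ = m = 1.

Define the well-strength parameter z₀ = (a/ℏ)√(2mV₀) = 2.82 × √(2·1·14.4) = 15.13.
The even/odd transcendental equations gain one root per π/2 in z₀, giving N = 1 + ⌊2z₀/π⌋ = 1 + ⌊9.634⌋ = 10.

N = 10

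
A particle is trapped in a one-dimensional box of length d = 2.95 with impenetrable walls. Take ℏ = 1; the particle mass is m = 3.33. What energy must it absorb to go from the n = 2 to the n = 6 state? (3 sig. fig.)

ΔE = 5.45

E_n = n²π²ℏ²/(2md²), so ΔE = (6² − 2²) π²ℏ²/(2md²).
ΔE = 32 × π² / (2 × 3.33 × 2.95²) = 5.449.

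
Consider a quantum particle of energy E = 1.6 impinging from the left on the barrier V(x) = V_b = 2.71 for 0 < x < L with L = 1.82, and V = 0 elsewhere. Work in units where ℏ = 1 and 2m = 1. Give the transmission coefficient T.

Since E < V_b the interior solution is evanescent with decay constant κ = √(2m(V_b − E))/ℏ = 1.054.
κL = 1.917, sinh(κL) = 3.328.
The exact tunnelling result is T⁻¹ = 1 + V_b² sinh²(κL) / [4E(V_b − E)] = 12.45, so T = 0.0803.

T = 0.0803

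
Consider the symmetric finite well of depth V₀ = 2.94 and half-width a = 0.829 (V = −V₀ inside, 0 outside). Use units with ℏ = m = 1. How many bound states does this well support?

The dimensionless depth is z₀ = a√(2mV₀)/ℏ = 0.829 × √(5.880) = 2.010.
A new bound state (alternating even/odd) appears each time z₀ passes a multiple of π/2, so N = ⌊2z₀/π⌋ + 1 = ⌊1.280⌋ + 1 = 2.

N = 2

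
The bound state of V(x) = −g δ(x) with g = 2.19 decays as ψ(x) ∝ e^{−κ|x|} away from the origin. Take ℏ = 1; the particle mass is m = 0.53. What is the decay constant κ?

κ = 1.16

Integrate −(ℏ²/2m)ψ'' − gδ(x)ψ = Eψ from −ε to +ε: the ψ'' term gives ψ'(0⁺) − ψ'(0⁻) and the δ term gives −(2mg/ℏ²)ψ(0).
With ψ ∝ e^{−κ|x|} this yields −2κ = −2mg/ℏ², so κ = mg/ℏ² = 1.161.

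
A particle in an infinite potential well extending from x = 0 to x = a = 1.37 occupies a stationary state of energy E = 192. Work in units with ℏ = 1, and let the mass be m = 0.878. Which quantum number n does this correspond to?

n = 8

From E_n = n²π²ℏ²/(2ma²) invert to n = √(2ma²E)/(πℏ).
n = (1.37/π) × √(2 × 0.878 × 192) = 8.007 → n = 8.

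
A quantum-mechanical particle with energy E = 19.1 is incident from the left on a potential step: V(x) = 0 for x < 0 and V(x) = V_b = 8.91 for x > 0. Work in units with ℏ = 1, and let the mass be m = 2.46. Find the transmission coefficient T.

On each side the TISE gives plane waves with k = √(2m(E − V))/ℏ: k₁ = √(2·2.46·19.1) = 9.694, k₂ = √(2·2.46·10.19) = 7.081.
Continuity of ψ and ψ′ at the step yields the reflection amplitude r = (k₁ − k₂)/(k₁ + k₂) = 0.1558; thus R = |r|² = 0.02427, T = 0.9757.

T = 0.976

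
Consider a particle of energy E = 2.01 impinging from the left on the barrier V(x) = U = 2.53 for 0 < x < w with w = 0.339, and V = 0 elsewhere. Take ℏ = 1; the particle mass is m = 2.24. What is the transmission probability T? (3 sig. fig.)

E < U: inside the barrier ψ ∝ e^{±κx} with κ = √(2m(U − E))/ℏ = 1.526.
κw = 0.5174, sinh(κw) = 0.5408.
The exact tunnelling result is T⁻¹ = 1 + U² sinh²(κw) / [4E(U − E)] = 1.448, so T = 0.691.

T = 0.691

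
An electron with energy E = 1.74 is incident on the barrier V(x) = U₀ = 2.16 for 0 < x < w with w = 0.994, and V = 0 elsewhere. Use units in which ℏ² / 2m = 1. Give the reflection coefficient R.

R = 0.432

Since E < U₀ the interior solution is evanescent with decay constant κ = √(2m(U₀ − E))/ℏ = 0.6481.
κw = 0.6442, sinh(κw) = 0.6897.
Matching ψ, ψ′ at both faces gives T = [1 + U₀² sinh²(κw) / (4E(U₀ − E))]⁻¹ = 1/1.759 = 0.568.
R = 1 − T = 0.432.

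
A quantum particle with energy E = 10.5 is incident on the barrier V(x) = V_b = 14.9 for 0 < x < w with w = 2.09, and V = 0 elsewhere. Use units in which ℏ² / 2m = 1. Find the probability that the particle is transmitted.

Since E < V_b the interior solution is evanescent with decay constant κ = √(2m(V_b − E))/ℏ = 2.098.
κw = 4.384, sinh(κw) = 40.07.
Matching ψ, ψ′ at both faces gives T = [1 + V_b² sinh²(κw) / (4E(V_b − E))]⁻¹ = 1/1930 = 0.000518.

T = 0.000518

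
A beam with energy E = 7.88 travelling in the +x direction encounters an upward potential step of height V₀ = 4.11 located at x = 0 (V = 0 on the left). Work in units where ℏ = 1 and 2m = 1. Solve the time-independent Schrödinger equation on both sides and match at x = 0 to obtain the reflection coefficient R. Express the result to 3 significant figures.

R = 0.0332

The wavenumbers are k₁ = √(2mE)/ℏ = 2.807 on the left and k₂ = √(2m(E − V₀))/ℏ = 1.942 on the right.
Continuity of ψ and ψ′ at the step yields the reflection amplitude r = (k₁ − k₂)/(k₁ + k₂) = 0.1823; thus R = |r|² = 0.03322, T = 0.9668.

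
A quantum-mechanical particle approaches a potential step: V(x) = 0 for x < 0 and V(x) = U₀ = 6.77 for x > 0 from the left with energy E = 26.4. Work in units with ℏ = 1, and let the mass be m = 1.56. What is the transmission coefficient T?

T = 0.995

On each side the TISE gives plane waves with k = √(2m(E − V))/ℏ: k₁ = √(2·1.56·26.4) = 9.076, k₂ = √(2·1.56·19.63) = 7.826.
Continuity of ψ and ψ′ at the step yields the reflection amplitude r = (k₁ − k₂)/(k₁ + k₂) = 0.07394; thus R = |r|² = 0.005467, T = 0.9945.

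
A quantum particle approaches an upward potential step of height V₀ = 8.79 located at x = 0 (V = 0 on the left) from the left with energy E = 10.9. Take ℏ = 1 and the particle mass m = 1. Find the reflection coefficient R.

R = 0.151

On each side the TISE gives plane waves with k = √(2m(E − V))/ℏ: k₁ = √(2·1·10.9) = 4.669, k₂ = √(2·1·2.11) = 2.054.
Matching ψ and ψ′ at x = 0 gives r = (k₁ − k₂)/(k₁ + k₂), so R = r² = 0.1513 and T = 1 − R = 0.8487.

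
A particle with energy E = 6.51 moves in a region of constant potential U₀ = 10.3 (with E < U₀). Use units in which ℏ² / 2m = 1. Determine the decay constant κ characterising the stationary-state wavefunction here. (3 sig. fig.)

κ = 1.95

Since E < U₀ the TISE in this region is ψ'' = κ²ψ with κ = √(2m(U₀ − E))/ℏ.
κ = √(2 × 0.5 × 3.79) = 1.947.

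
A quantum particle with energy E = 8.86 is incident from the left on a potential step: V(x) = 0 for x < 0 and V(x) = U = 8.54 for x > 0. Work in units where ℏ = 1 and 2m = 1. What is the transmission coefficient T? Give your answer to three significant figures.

The wavenumbers are k₁ = √(2mE)/ℏ = 2.977 on the left and k₂ = √(2m(E − U))/ℏ = 0.5657 on the right.
Continuity of ψ and ψ′ at the step yields the reflection amplitude r = (k₁ − k₂)/(k₁ + k₂) = 0.6806; thus R = |r|² = 0.4632, T = 0.5368.

T = 0.537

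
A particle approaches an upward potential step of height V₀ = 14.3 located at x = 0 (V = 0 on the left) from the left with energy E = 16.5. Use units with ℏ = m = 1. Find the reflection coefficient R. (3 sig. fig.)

R = 0.216

The wavenumbers are k₁ = √(2mE)/ℏ = 5.745 on the left and k₂ = √(2m(E − V₀))/ℏ = 2.098 on the right.
Matching ψ and ψ′ at x = 0 gives r = (k₁ − k₂)/(k₁ + k₂), so R = r² = 0.2163 and T = 1 − R = 0.7837.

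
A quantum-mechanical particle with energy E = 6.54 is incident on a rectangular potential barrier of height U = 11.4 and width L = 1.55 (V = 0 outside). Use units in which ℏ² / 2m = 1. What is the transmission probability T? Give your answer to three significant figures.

T = 0.00420

E < U: inside the barrier ψ ∝ e^{±κx} with κ = √(2m(U − E))/ℏ = 2.205.
κL = 3.417, sinh(κL) = 15.22.
The exact tunnelling result is T⁻¹ = 1 + U² sinh²(κL) / [4E(U − E)] = 237.9, so T = 0.00420.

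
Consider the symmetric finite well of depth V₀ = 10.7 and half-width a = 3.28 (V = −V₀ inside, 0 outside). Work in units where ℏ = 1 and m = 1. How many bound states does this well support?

N = 10

The dimensionless depth is z₀ = a√(2mV₀)/ℏ = 3.28 × √(21.40) = 15.17.
A new bound state (alternating even/odd) appears each time z₀ passes a multiple of π/2, so N = ⌊2z₀/π⌋ + 1 = ⌊9.660⌋ + 1 = 10.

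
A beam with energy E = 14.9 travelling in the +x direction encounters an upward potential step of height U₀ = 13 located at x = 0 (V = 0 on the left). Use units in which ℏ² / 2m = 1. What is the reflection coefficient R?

R = 0.224

On each side the TISE gives plane waves with k = √(2m(E − V))/ℏ: k₁ = √(2·½·14.9) = 3.860, k₂ = √(2·½·1.9) = 1.378.
Matching ψ and ψ′ at x = 0 gives r = (k₁ − k₂)/(k₁ + k₂), so R = r² = 0.2244 and T = 1 − R = 0.7756.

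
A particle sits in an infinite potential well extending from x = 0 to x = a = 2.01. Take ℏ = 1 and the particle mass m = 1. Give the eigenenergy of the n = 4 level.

Requiring ψ(0) = ψ(a) = 0 quantises k = nπ/a, hence E_n = ℏ²k²/2m = n²π²ℏ²/(2ma²).
E_4 = 4² × π² / (2 × 1 × 2.01²) = 19.54.

E = 19.5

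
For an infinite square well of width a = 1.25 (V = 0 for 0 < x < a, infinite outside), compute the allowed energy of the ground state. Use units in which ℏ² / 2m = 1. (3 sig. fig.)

The infinite-well eigenfunctions ψ_n = √(2/a) sin(nπx/a) vanish at both walls, giving E_n = n²π²ℏ²/(2ma²).
E_1 = 1² × π² / (2 × 0.5 × 1.25²) = 6.317.

E = 6.32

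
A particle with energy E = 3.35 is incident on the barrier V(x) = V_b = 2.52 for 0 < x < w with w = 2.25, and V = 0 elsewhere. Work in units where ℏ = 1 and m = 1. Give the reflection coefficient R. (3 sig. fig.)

E > V_b: inside the barrier k₂ = √(2m(E − V_b))/ℏ = 1.288, k₂w = 2.899.
Matching at both interfaces gives T⁻¹ = 1 + V_b² sin²(k₂w) / [4E(E − V_b)] = 1.033, hence T = 0.968.
R = 1 − T = 0.0319.

R = 0.0319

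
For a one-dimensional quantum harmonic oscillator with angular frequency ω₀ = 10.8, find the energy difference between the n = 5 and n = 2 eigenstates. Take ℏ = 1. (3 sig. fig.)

E_n = ℏω₀(n + ½), so ΔE = (5 − 2) ℏω₀ = 3 × 10.8 = 32.40.

ΔE = 32.4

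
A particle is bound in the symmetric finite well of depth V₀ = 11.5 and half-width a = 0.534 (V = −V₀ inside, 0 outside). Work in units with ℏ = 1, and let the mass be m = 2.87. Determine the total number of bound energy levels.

N = 3

The dimensionless depth is z₀ = a√(2mV₀)/ℏ = 0.534 × √(66.01) = 4.339.
A new bound state (alternating even/odd) appears each time z₀ passes a multiple of π/2, so N = ⌊2z₀/π⌋ + 1 = ⌊2.762⌋ + 1 = 3.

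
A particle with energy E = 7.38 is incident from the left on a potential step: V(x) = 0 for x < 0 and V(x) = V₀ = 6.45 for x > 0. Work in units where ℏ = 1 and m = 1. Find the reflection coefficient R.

R = 0.227

The wavenumbers are k₁ = √(2mE)/ℏ = 3.842 on the left and k₂ = √(2m(E − V₀))/ℏ = 1.364 on the right.
Continuity of ψ and ψ′ at the step yields the reflection amplitude r = (k₁ − k₂)/(k₁ + k₂) = 0.4760; thus R = |r|² = 0.2266, T = 0.7734.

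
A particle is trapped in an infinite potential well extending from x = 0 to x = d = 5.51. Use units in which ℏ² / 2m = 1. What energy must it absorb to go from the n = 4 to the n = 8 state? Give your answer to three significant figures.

ΔE = 15.6

E_n = n²π²ℏ²/(2md²), so ΔE = (8² − 4²) π²ℏ²/(2md²).
ΔE = 48 × π² / (2 × 0.5 × 5.51²) = 15.60.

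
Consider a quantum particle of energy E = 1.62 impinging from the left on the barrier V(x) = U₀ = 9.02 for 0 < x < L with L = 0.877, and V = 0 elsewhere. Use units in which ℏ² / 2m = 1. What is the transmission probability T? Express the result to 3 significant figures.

T = 0.0199

Since E < U₀ the interior solution is evanescent with decay constant κ = √(2m(U₀ − E))/ℏ = 2.720.
κL = 2.386, sinh(κL) = 5.387.
The exact tunnelling result is T⁻¹ = 1 + U₀² sinh²(κL) / [4E(U₀ − E)] = 50.24, so T = 0.0199.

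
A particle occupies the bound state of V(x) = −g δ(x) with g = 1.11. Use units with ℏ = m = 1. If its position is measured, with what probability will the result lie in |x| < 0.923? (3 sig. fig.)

The normalised bound state is ψ = √κ e^{−κ|x|} with κ = mg/ℏ² = 1.110.
P(|x| < d) = ∫_{−d}^{d} κ e^{−2κ|x|} dx = 1 − e^{−2κd} = 1 − e^{−2.049} = 0.8711.

P = 0.871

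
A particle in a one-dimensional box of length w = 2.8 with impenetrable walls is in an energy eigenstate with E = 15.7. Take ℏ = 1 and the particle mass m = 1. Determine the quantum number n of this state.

n = 5

For an infinite well E_n = n²π²ℏ²/(2mw²), so n = (w/πℏ)√(2mE).
n = (2.8/π) × √(2 × 1 × 15.7) = 4.994 → n = 5.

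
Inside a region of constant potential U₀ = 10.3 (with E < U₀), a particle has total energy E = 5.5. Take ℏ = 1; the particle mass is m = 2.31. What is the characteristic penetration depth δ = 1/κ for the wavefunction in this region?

Since E < U₀ the TISE in this region is ψ'' = κ²ψ with κ = √(2m(U₀ − E))/ℏ.
κ = √(2 × 2.31 × 4.8) = 4.709. The penetration depth is δ = 1/κ = 0.212.

δ = 0.212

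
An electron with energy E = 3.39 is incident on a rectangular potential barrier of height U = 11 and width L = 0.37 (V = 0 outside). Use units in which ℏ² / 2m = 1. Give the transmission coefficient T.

E < U: inside the barrier ψ ∝ e^{±κx} with κ = √(2m(U − E))/ℏ = 2.759.
κL = 1.021, sinh(κL) = 1.207.
Matching ψ, ψ′ at both faces gives T = [1 + U² sinh²(κL) / (4E(U − E))]⁻¹ = 1/2.709 = 0.369.

T = 0.369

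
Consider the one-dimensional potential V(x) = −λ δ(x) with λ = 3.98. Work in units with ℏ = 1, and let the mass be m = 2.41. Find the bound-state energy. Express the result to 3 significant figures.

The bound state is ψ(x) = √κ e^{−κ|x|}. The derivative jump ψ'(0⁺) − ψ'(0⁻) = −(2mλ/ℏ²)ψ(0) fixes κ = mλ/ℏ² = 9.592.
Then E = −ℏ²κ²/(2m) = −mλ²/(2ℏ²) = -19.09.

E = -19.1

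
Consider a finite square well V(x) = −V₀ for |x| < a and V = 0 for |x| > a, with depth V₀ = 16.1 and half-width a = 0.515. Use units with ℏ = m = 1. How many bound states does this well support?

The dimensionless depth is z₀ = a√(2mV₀)/ℏ = 0.515 × √(32.20) = 2.922.
A new bound state (alternating even/odd) appears each time z₀ passes a multiple of π/2, so N = ⌊2z₀/π⌋ + 1 = ⌊1.860⌋ + 1 = 2.

N = 2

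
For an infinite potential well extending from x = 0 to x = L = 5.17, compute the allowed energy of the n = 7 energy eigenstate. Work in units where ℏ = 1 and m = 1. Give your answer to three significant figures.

E = 9.05

Requiring ψ(0) = ψ(L) = 0 quantises k = nπ/L, hence E_n = ℏ²k²/2m = n²π²ℏ²/(2mL²).
E_7 = 7² × π² / (2 × 1 × 5.17²) = 9.047.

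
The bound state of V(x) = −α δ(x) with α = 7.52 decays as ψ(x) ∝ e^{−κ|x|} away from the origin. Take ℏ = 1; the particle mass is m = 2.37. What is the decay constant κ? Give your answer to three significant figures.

Integrate −(ℏ²/2m)ψ'' − αδ(x)ψ = Eψ from −ε to +ε: the ψ'' term gives ψ'(0⁺) − ψ'(0⁻) and the δ term gives −(2mα/ℏ²)ψ(0).
With ψ ∝ e^{−κ|x|} this yields −2κ = −2mα/ℏ², so κ = mα/ℏ² = 17.82.

κ = 17.8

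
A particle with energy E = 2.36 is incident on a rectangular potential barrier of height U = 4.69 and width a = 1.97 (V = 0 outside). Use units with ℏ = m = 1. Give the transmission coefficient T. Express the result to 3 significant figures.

T = 0.000809

E < U: inside the barrier ψ ∝ e^{±κx} with κ = √(2m(U − E))/ℏ = 2.159.
κa = 4.253, sinh(κa) = 35.14.
Matching ψ, ψ′ at both faces gives T = [1 + U² sinh²(κa) / (4E(U − E))]⁻¹ = 1/1236 = 0.000809.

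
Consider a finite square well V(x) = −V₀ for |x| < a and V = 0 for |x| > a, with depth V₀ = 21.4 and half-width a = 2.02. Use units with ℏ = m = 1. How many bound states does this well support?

Define the well-strength parameter z₀ = (a/ℏ)√(2mV₀) = 2.02 × √(2·1·21.4) = 13.22.
The even/odd transcendental equations gain one root per π/2 in z₀, giving N = 1 + ⌊2z₀/π⌋ = 1 + ⌊8.413⌋ = 9.

N = 9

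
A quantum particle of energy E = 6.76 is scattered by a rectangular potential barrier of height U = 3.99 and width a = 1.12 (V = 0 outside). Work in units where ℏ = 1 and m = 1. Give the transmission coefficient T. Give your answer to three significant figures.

E > U: inside the barrier k₂ = √(2m(E − U))/ℏ = 2.354, k₂a = 2.636.
Matching at both interfaces gives T⁻¹ = 1 + U² sin²(k₂a) / [4E(E − U)] = 1.050, hence T = 0.953.

T = 0.953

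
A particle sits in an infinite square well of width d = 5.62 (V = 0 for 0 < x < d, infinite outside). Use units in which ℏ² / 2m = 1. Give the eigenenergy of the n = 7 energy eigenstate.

E = 15.3

The infinite-well eigenfunctions ψ_n = √(2/d) sin(nπx/d) vanish at both walls, giving E_n = n²π²ℏ²/(2md²).
E_7 = 7² × π² / (2 × 0.5 × 5.62²) = 15.31.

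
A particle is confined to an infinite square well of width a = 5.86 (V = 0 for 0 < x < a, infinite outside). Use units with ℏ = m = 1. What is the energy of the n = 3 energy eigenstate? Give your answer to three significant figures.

E = 1.29

Requiring ψ(0) = ψ(a) = 0 quantises k = nπ/a, hence E_n = ℏ²k²/2m = n²π²ℏ²/(2ma²).
E_3 = 3² × π² / (2 × 1 × 5.86²) = 1.293.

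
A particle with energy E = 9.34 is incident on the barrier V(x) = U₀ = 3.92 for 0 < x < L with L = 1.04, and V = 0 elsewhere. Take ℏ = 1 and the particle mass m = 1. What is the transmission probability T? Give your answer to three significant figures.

T = 0.994

Above the barrier the interior wavenumber is k₂ = √(2m(E − U₀))/ℏ = 3.292, giving phase k₂L = 3.424.
Matching at both interfaces gives T⁻¹ = 1 + U₀² sin²(k₂L) / [4E(E − U₀)] = 1.006, hence T = 0.994.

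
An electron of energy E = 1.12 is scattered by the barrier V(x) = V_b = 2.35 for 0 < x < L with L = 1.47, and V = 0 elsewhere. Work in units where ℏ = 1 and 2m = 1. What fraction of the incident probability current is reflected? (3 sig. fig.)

R = 0.858

Since E < V_b the interior solution is evanescent with decay constant κ = √(2m(V_b − E))/ℏ = 1.109.
κL = 1.630, sinh(κL) = 2.455.
Matching ψ, ψ′ at both faces gives T = [1 + V_b² sinh²(κL) / (4E(V_b − E))]⁻¹ = 1/7.039 = 0.142.
R = 1 − T = 0.858.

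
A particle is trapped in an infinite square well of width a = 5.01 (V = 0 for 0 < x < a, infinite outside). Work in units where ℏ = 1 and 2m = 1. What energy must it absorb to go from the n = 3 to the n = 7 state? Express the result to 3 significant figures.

E_n = n²π²ℏ²/(2ma²), so ΔE = (7² − 3²) π²ℏ²/(2ma²).
ΔE = 40 × π² / (2 × 0.5 × 5.01²) = 15.73.

ΔE = 15.7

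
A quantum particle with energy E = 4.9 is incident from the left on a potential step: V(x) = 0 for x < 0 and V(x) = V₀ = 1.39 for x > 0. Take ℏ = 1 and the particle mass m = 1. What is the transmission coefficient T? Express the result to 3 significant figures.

On each side the TISE gives plane waves with k = √(2m(E − V))/ℏ: k₁ = √(2·1·4.9) = 3.130, k₂ = √(2·1·3.51) = 2.650.
Continuity of ψ and ψ′ at the step yields the reflection amplitude r = (k₁ − k₂)/(k₁ + k₂) = 0.08321; thus R = |r|² = 0.006924, T = 0.9931.

T = 0.993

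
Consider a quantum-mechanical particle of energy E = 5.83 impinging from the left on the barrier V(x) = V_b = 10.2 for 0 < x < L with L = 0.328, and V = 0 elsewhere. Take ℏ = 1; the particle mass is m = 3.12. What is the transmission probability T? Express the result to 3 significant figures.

E < V_b: inside the barrier ψ ∝ e^{±κx} with κ = √(2m(V_b − E))/ℏ = 5.222.
κL = 1.713, sinh(κL) = 2.682.
The exact tunnelling result is T⁻¹ = 1 + V_b² sinh²(κL) / [4E(V_b − E)] = 8.344, so T = 0.120.

T = 0.120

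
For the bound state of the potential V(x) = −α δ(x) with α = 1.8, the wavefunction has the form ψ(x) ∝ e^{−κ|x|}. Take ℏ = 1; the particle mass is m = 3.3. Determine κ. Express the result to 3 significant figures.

κ = 5.94

Integrate −(ℏ²/2m)ψ'' − αδ(x)ψ = Eψ from −ε to +ε: the ψ'' term gives ψ'(0⁺) − ψ'(0⁻) and the δ term gives −(2mα/ℏ²)ψ(0).
With ψ ∝ e^{−κ|x|} this yields −2κ = −2mα/ℏ², so κ = mα/ℏ² = 5.940.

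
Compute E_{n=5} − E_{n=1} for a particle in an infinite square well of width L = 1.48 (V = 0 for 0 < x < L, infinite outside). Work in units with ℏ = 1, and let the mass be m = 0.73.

ΔE = 74.1

E_n = n²π²ℏ²/(2mL²), so ΔE = (5² − 1²) π²ℏ²/(2mL²).
ΔE = 24 × π² / (2 × 0.73 × 1.48²) = 74.07.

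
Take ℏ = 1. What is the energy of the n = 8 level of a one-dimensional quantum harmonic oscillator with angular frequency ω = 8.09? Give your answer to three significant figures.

The oscillator eigenvalues are E_n = ℏω(n + ½), so E_8 = 8.09 × 8.5 = 68.77.

E = 68.8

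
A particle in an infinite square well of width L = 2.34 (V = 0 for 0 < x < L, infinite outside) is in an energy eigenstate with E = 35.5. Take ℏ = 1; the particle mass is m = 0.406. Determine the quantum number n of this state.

For an infinite well E_n = n²π²ℏ²/(2mL²), so n = (L/πℏ)√(2mE).
n = (2.34/π) × √(2 × 0.406 × 35.5) = 3.999 → n = 4.

n = 4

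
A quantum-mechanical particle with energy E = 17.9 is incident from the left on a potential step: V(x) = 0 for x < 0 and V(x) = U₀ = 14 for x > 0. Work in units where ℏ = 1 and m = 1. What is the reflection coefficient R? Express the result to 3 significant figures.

On each side the TISE gives plane waves with k = √(2m(E − V))/ℏ: k₁ = √(2·1·17.9) = 5.983, k₂ = √(2·1·3.9) = 2.793.
Matching ψ and ψ′ at x = 0 gives r = (k₁ − k₂)/(k₁ + k₂), so R = r² = 0.1322 and T = 1 − R = 0.8678.

R = 0.132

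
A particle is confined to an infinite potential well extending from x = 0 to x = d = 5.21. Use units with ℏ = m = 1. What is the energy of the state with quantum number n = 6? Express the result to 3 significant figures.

Requiring ψ(0) = ψ(d) = 0 quantises k = nπ/d, hence E_n = ℏ²k²/2m = n²π²ℏ²/(2md²).
E_6 = 6² × π² / (2 × 1 × 5.21²) = 6.545.

E = 6.54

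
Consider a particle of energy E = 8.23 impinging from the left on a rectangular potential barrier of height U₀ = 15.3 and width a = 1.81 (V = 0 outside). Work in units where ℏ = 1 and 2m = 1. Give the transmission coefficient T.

E < U₀: inside the barrier ψ ∝ e^{±κx} with κ = √(2m(U₀ − E))/ℏ = 2.659.
κa = 4.813, sinh(κa) = 61.53.
The exact tunnelling result is T⁻¹ = 1 + U₀² sinh²(κa) / [4E(U₀ − E)] = 3808, so T = 0.000263.

T = 0.000263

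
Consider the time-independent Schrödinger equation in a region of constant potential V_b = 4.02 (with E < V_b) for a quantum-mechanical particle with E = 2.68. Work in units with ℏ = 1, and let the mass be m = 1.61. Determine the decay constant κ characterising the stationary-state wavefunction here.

κ = 2.08

Since E < V_b the TISE in this region is ψ'' = κ²ψ with κ = √(2m(V_b − E))/ℏ.
κ = √(2 × 1.61 × 1.34) = 2.077.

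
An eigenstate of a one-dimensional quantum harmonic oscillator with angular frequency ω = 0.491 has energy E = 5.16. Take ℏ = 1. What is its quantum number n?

n = 10

E_n = ℏω(n + ½) ⇒ n = E/(ℏω) − ½ = 5.16/0.491 − 0.5 = 10.009 → n = 10.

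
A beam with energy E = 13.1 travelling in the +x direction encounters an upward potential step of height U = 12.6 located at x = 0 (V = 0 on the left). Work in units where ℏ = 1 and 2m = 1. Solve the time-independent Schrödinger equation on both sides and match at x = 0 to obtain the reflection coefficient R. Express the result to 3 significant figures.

On each side the TISE gives plane waves with k = √(2m(E − V))/ℏ: k₁ = √(2·½·13.1) = 3.619, k₂ = √(2·½·0.5) = 0.7071.
Continuity of ψ and ψ′ at the step yields the reflection amplitude r = (k₁ − k₂)/(k₁ + k₂) = 0.6731; thus R = |r|² = 0.4531, T = 0.5469.

R = 0.453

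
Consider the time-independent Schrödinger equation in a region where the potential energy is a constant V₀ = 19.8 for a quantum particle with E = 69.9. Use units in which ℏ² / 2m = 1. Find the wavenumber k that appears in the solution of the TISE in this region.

k = 7.08

With E > V₀ the solution is oscillatory, ψ ∝ e^{±ikx} with k = √(2m(E − V₀))/ℏ.
k = √(2 × 0.5 × 50.1) = 7.078.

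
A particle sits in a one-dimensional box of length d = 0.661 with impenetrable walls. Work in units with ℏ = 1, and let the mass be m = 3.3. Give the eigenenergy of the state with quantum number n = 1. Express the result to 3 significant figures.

The infinite-well eigenfunctions ψ_n = √(2/d) sin(nπx/d) vanish at both walls, giving E_n = n²π²ℏ²/(2md²).
E_1 = 1² × π² / (2 × 3.3 × 0.661²) = 3.423.

E = 3.42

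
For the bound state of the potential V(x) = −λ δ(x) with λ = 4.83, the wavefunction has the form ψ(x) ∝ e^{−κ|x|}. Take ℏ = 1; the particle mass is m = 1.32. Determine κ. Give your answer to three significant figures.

κ = 6.38

Integrating the TISE across x = 0 gives the cusp condition ψ'(0⁺) − ψ'(0⁻) = −(2mλ/ℏ²)ψ(0).
With ψ ∝ e^{−κ|x|} this yields −2κ = −2mλ/ℏ², so κ = mλ/ℏ² = 6.376.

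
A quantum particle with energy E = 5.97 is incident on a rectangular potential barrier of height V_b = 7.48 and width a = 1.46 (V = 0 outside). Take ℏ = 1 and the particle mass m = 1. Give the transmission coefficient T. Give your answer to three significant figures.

Since E < V_b the interior solution is evanescent with decay constant κ = √(2m(V_b − E))/ℏ = 1.738.
κa = 2.537, sinh(κa) = 6.283.
The exact tunnelling result is T⁻¹ = 1 + V_b² sinh²(κa) / [4E(V_b − E)] = 62.25, so T = 0.0161.

T = 0.0161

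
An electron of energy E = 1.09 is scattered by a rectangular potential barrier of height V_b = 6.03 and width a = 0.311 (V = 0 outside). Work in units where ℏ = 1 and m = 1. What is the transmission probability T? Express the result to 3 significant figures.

Since E < V_b the interior solution is evanescent with decay constant κ = √(2m(V_b − E))/ℏ = 3.143.
κa = 0.9775, sinh(κa) = 1.141.
Matching ψ, ψ′ at both faces gives T = [1 + V_b² sinh²(κa) / (4E(V_b − E))]⁻¹ = 1/3.197 = 0.313.

T = 0.313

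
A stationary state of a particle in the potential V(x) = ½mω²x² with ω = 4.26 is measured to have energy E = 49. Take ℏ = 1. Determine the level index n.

E_n = ℏω(n + ½) ⇒ n = E/(ℏω) − ½ = 49/4.26 − 0.5 = 11.002 → n = 11.

n = 11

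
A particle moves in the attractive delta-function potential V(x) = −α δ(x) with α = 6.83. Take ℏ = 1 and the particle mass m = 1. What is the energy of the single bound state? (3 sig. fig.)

E = -23.3

For x ≠ 0 the bound state is ψ ∝ e^{−κ|x|}; integrating the TISE across the delta gives the cusp condition 2κ = 2mα/ℏ², so κ = 6.830.
Then E = −ℏ²κ²/(2m) = −mα²/(2ℏ²) = -23.32.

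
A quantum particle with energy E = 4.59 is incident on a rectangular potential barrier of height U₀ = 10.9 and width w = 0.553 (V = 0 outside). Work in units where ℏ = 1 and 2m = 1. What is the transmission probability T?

T = 0.216

Since E < U₀ the interior solution is evanescent with decay constant κ = √(2m(U₀ − E))/ℏ = 2.512.
κw = 1.389, sinh(κw) = 1.881.
The exact tunnelling result is T⁻¹ = 1 + U₀² sinh²(κw) / [4E(U₀ − E)] = 4.629, so T = 0.216.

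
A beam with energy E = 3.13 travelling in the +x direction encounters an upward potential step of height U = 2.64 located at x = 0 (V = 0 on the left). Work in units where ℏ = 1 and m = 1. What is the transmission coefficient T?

The wavenumbers are k₁ = √(2mE)/ℏ = 2.502 on the left and k₂ = √(2m(E − U))/ℏ = 0.9899 on the right.
Continuity of ψ and ψ′ at the step yields the reflection amplitude r = (k₁ − k₂)/(k₁ + k₂) = 0.4330; thus R = |r|² = 0.1875, T = 0.8125.

T = 0.813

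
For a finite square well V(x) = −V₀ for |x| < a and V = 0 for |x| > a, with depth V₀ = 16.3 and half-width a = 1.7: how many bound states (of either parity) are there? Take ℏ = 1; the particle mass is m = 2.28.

N = 10

Define the well-strength parameter z₀ = (a/ℏ)√(2mV₀) = 1.7 × √(2·2.28·16.3) = 14.66.
The even/odd transcendental equations gain one root per π/2 in z₀, giving N = 1 + ⌊2z₀/π⌋ = 1 + ⌊9.331⌋ = 10.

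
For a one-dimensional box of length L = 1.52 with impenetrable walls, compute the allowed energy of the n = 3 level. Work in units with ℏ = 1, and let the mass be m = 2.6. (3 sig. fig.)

Requiring ψ(0) = ψ(L) = 0 quantises k = nπ/L, hence E_n = ℏ²k²/2m = n²π²ℏ²/(2mL²).
E_3 = 3² × π² / (2 × 2.6 × 1.52²) = 7.394.

E = 7.39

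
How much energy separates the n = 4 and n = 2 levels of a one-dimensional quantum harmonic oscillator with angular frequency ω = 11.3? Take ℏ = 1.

ΔE = 22.6

E_n = ℏω(n + ½), so ΔE = (4 − 2) ℏω = 2 × 11.3 = 22.60.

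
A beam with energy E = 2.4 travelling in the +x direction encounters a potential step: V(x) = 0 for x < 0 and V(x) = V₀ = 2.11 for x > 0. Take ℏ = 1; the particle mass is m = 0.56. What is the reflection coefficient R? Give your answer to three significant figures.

R = 0.234

On each side the TISE gives plane waves with k = √(2m(E − V))/ℏ: k₁ = √(2·0.56·2.4) = 1.640, k₂ = √(2·0.56·0.29) = 0.5699.
Matching ψ and ψ′ at x = 0 gives r = (k₁ − k₂)/(k₁ + k₂), so R = r² = 0.2344 and T = 1 − R = 0.7656.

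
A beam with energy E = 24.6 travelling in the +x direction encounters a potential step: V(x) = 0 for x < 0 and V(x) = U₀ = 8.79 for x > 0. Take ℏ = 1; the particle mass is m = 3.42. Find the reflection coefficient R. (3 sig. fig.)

On each side the TISE gives plane waves with k = √(2m(E − V))/ℏ: k₁ = √(2·3.42·24.6) = 12.97, k₂ = √(2·3.42·15.81) = 10.40.
Matching ψ and ψ′ at x = 0 gives r = (k₁ − k₂)/(k₁ + k₂), so R = r² = 0.01212 and T = 1 − R = 0.9879.

R = 0.0121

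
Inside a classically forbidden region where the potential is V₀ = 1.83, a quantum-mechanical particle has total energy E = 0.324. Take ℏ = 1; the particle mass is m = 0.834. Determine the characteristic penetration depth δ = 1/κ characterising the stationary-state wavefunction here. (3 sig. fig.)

δ = 0.631

Since E < V₀ the TISE in this region is ψ'' = κ²ψ with κ = √(2m(V₀ − E))/ℏ.
κ = √(2 × 0.834 × 1.506) = 1.585. The penetration depth is δ = 1/κ = 0.631.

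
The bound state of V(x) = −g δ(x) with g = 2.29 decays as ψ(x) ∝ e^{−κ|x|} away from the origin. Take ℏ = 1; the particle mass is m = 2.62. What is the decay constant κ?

κ = 6.00

Integrating the TISE across x = 0 gives the cusp condition ψ'(0⁺) − ψ'(0⁻) = −(2mg/ℏ²)ψ(0).
With ψ ∝ e^{−κ|x|} this yields −2κ = −2mg/ℏ², so κ = mg/ℏ² = 6.000.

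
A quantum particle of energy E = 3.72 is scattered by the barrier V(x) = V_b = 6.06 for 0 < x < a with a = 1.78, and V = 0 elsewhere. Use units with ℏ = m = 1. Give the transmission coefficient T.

T = 0.00171

Since E < V_b the interior solution is evanescent with decay constant κ = √(2m(V_b − E))/ℏ = 2.163.
κa = 3.851, sinh(κa) = 23.50.
Matching ψ, ψ′ at both faces gives T = [1 + V_b² sinh²(κa) / (4E(V_b − E))]⁻¹ = 1/583.6 = 0.00171.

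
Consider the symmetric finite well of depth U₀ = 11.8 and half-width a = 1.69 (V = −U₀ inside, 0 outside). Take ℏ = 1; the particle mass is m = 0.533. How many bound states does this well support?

N = 4

The dimensionless depth is z₀ = a√(2mU₀)/ℏ = 1.69 × √(12.58) = 5.994.
The even/odd transcendental equations gain one root per π/2 in z₀, giving N = 1 + ⌊2z₀/π⌋ = 1 + ⌊3.816⌋ = 4.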